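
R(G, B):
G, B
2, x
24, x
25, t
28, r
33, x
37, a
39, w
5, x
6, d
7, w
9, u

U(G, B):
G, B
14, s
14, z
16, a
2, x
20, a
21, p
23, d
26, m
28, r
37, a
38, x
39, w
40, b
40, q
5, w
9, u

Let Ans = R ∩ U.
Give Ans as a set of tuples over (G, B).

{(2, x), (28, r), (37, a), (39, w), (9, u)}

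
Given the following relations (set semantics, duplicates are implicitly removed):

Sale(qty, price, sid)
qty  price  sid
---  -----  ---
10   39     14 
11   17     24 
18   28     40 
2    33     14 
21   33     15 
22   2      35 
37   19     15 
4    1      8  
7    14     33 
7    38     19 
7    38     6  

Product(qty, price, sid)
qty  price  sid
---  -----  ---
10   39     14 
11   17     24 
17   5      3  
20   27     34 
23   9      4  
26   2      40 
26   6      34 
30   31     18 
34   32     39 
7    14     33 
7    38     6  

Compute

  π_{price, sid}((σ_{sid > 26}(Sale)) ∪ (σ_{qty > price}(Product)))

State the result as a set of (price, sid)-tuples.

{(14, 33), (2, 35), (2, 40), (28, 40), (32, 39), (5, 3), (6, 34), (9, 4)}

Selection sid > 26: {(18, 28, 40), (22, 2, 35), (7, 14, 33)}
Selection qty > price: {(17, 5, 3), (23, 9, 4), (26, 2, 40), (26, 6, 34), (34, 32, 39)}
Union: {(18, 28, 40), (22, 2, 35), (7, 14, 33)} with {(17, 5, 3), (23, 9, 4), (26, 2, 40), (26, 6, 34), (34, 32, 39)} → {(17, 5, 3), (18, 28, 40), (22, 2, 35), (23, 9, 4), (26, 2, 40), (26, 6, 34), (34, 32, 39), (7, 14, 33)}
π_{price, sid} gives {(14, 33), (2, 35), (2, 40), (28, 40), (32, 39), (5, 3), (6, 34), (9, 4)}.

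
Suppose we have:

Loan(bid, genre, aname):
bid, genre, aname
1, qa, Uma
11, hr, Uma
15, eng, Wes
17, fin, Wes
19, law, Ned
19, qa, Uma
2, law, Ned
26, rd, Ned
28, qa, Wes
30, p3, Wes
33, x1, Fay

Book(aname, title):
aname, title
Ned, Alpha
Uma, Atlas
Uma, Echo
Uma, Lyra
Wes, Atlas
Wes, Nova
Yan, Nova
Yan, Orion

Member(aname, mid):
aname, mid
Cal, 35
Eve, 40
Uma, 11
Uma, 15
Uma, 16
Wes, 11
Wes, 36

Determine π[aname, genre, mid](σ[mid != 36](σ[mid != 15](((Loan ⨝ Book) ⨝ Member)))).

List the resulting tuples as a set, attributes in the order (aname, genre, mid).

{(Uma, hr, 11), (Uma, hr, 16), (Uma, qa, 11), (Uma, qa, 16), (Wes, eng, 11), (Wes, fin, 11), (Wes, p3, 11), (Wes, qa, 11)}

Joining Loan and Book on aname yields {(1, qa, Uma, Atlas), (1, qa, Uma, Echo), (1, qa, Uma, Lyra), (11, hr, Uma, Atlas), (11, hr, Uma, Echo), (11, hr, Uma, Lyra), (15, eng, Wes, Atlas), (15, eng, Wes, Nova), (17, fin, Wes, Atlas), (17, fin, Wes, Nova), (19, law, Ned, Alpha), (19, qa, Uma, Atlas), (19, qa, Uma, Echo), (19, qa, Uma, Lyra), (2, law, Ned, Alpha), (26, rd, Ned, Alpha), (28, qa, Wes, Atlas), (28, qa, Wes, Nova), (30, p3, Wes, Atlas), (30, p3, Wes, Nova)}.
Joining (Loan ⨝ Book) and Member on aname yields {(1, qa, Uma, Atlas, 11), (1, qa, Uma, Atlas, 15), (1, qa, Uma, Atlas, 16), (1, qa, Uma, Echo, 11), (1, qa, Uma, Echo, 15), (1, qa, Uma, Echo, 16), (1, qa, Uma, Lyra, 11), (1, qa, Uma, Lyra, 15), (1, qa, Uma, Lyra, 16), (11, hr, Uma, Atlas, 11), (11, hr, Uma, Atlas, 15), (11, hr, Uma, Atlas, 16), (11, hr, Uma, Echo, 11), (11, hr, Uma, Echo, 15), (11, hr, Uma, Echo, 16), (11, hr, Uma, Lyra, 11), (11, hr, Uma, Lyra, 15), (11, hr, Uma, Lyra, 16), (15, eng, Wes, Atlas, 11), (15, eng, Wes, Atlas, 36), (15, eng, Wes, Nova, 11), (15, eng, Wes, Nova, 36), (17, fin, Wes, Atlas, 11), (17, fin, Wes, Atlas, 36), (17, fin, Wes, Nova, 11), (17, fin, Wes, Nova, 36), (19, qa, Uma, Atlas, 11), (19, qa, Uma, Atlas, 15), (19, qa, Uma, Atlas, 16), (19, qa, Uma, Echo, 11), (19, qa, Uma, Echo, 15), (19, qa, Uma, Echo, 16), (19, qa, Uma, Lyra, 11), (19, qa, Uma, Lyra, 15), (19, qa, Uma, Lyra, 16), (28, qa, Wes, Atlas, 11), (28, qa, Wes, Atlas, 36), (28, qa, Wes, Nova, 11), (28, qa, Wes, Nova, 36), (30, p3, Wes, Atlas, 11), (30, p3, Wes, Atlas, 36), (30, p3, Wes, Nova, 11), (30, p3, Wes, Nova, 36)}.
Selection mid != 15: {(1, qa, Uma, Atlas, 11), (1, qa, Uma, Atlas, 16), (1, qa, Uma, Echo, 11), (1, qa, Uma, Echo, 16), (1, qa, Uma, Lyra, 11), (1, qa, Uma, Lyra, 16), (11, hr, Uma, Atlas, 11), (11, hr, Uma, Atlas, 16), (11, hr, Uma, Echo, 11), (11, hr, Uma, Echo, 16), (11, hr, Uma, Lyra, 11), (11, hr, Uma, Lyra, 16), (15, eng, Wes, Atlas, 11), (15, eng, Wes, Atlas, 36), (15, eng, Wes, Nova, 11), (15, eng, Wes, Nova, 36), (17, fin, Wes, Atlas, 11), (17, fin, Wes, Atlas, 36), (17, fin, Wes, Nova, 11), (17, fin, Wes, Nova, 36), (19, qa, Uma, Atlas, 11), (19, qa, Uma, Atlas, 16), (19, qa, Uma, Echo, 11), (19, qa, Uma, Echo, 16), (19, qa, Uma, Lyra, 11), (19, qa, Uma, Lyra, 16), (28, qa, Wes, Atlas, 11), (28, qa, Wes, Atlas, 36), (28, qa, Wes, Nova, 11), (28, qa, Wes, Nova, 36), (30, p3, Wes, Atlas, 11), (30, p3, Wes, Atlas, 36), (30, p3, Wes, Nova, 11), (30, p3, Wes, Nova, 36)}
Selection mid != 36: {(1, qa, Uma, Atlas, 11), (1, qa, Uma, Atlas, 16), (1, qa, Uma, Echo, 11), (1, qa, Uma, Echo, 16), (1, qa, Uma, Lyra, 11), (1, qa, Uma, Lyra, 16), (11, hr, Uma, Atlas, 11), (11, hr, Uma, Atlas, 16), (11, hr, Uma, Echo, 11), (11, hr, Uma, Echo, 16), (11, hr, Uma, Lyra, 11), (11, hr, Uma, Lyra, 16), (15, eng, Wes, Atlas, 11), (15, eng, Wes, Nova, 11), (17, fin, Wes, Atlas, 11), (17, fin, Wes, Nova, 11), (19, qa, Uma, Atlas, 11), (19, qa, Uma, Atlas, 16), (19, qa, Uma, Echo, 11), (19, qa, Uma, Echo, 16), (19, qa, Uma, Lyra, 11), (19, qa, Uma, Lyra, 16), (28, qa, Wes, Atlas, 11), (28, qa, Wes, Nova, 11), (30, p3, Wes, Atlas, 11), (30, p3, Wes, Nova, 11)}
Projecting to aname, genre, mid (18 duplicate(s) eliminated): {(Uma, hr, 11), (Uma, hr, 16), (Uma, qa, 11), (Uma, qa, 16), (Wes, eng, 11), (Wes, fin, 11), (Wes, p3, 11), (Wes, qa, 11)}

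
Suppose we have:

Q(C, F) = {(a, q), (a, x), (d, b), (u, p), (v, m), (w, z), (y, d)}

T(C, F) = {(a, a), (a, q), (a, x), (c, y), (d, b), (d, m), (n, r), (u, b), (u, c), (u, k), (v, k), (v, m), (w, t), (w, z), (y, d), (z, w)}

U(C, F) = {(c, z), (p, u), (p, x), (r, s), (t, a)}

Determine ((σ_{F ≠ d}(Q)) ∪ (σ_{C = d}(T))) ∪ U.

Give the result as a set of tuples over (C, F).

{(a, q), (a, x), (c, z), (d, b), (d, m), (p, u), (p, x), (r, s), (t, a), (u, p), (v, m), (w, z)}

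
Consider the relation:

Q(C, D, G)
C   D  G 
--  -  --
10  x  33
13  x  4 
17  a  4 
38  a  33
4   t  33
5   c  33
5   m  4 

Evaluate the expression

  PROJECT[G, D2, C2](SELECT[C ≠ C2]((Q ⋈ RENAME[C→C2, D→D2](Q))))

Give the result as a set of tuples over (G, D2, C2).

ρ[C→C2, D→D2]: schema becomes (C2, D2, G); tuples unchanged.
Natural join on G: {(10, x, 33, 10, x), (10, x, 33, 38, a), (10, x, 33, 4, t), (10, x, 33, 5, c), (13, x, 4, 13, x), (13, x, 4, 17, a), (13, x, 4, 5, m), (17, a, 4, 13, x), (17, a, 4, 17, a), (17, a, 4, 5, m), (38, a, 33, 10, x), (38, a, 33, 38, a), (38, a, 33, 4, t), (38, a, 33, 5, c), (4, t, 33, 10, x), (4, t, 33, 38, a), (4, t, 33, 4, t), (4, t, 33, 5, c), (5, c, 33, 10, x), (5, c, 33, 38, a), (5, c, 33, 4, t), (5, c, 33, 5, c), (5, m, 4, 13, x), (5, m, 4, 17, a), (5, m, 4, 5, m)}
Selection C ≠ C2: {(10, x, 33, 38, a), (10, x, 33, 4, t), (10, x, 33, 5, c), (13, x, 4, 17, a), (13, x, 4, 5, m), (17, a, 4, 13, x), (17, a, 4, 5, m), (38, a, 33, 10, x), (38, a, 33, 4, t), (38, a, 33, 5, c), (4, t, 33, 10, x), (4, t, 33, 38, a), (4, t, 33, 5, c), (5, c, 33, 10, x), (5, c, 33, 38, a), (5, c, 33, 4, t), (5, m, 4, 13, x), (5, m, 4, 17, a)}
π_{G, D2, C2} gives {(33, a, 38), (33, c, 5), (33, t, 4), (33, x, 10), (4, a, 17), (4, m, 5), (4, x, 13)} (11 duplicate(s) eliminated).

{(33, a, 38), (33, c, 5), (33, t, 4), (33, x, 10), (4, a, 17), (4, m, 5), (4, x, 13)}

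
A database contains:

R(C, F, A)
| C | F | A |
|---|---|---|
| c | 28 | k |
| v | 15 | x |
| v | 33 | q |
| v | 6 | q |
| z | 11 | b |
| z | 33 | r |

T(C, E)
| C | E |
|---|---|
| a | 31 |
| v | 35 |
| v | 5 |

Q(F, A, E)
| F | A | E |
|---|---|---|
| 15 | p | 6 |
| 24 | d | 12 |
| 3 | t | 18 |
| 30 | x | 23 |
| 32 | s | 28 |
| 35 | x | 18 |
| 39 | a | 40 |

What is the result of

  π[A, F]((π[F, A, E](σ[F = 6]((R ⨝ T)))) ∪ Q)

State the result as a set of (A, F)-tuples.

{(a, 39), (d, 24), (p, 15), (q, 6), (s, 32), (t, 3), (x, 30), (x, 35)}

R ⋈ T (natural join on C): {(v, 15, x, 35), (v, 15, x, 5), (v, 33, q, 35), (v, 33, q, 5), (v, 6, q, 35), (v, 6, q, 5)}
Selection F = 6: {(v, 6, q, 35), (v, 6, q, 5)}
Keep only column(s) F, A, E: {(6, q, 35), (6, q, 5)}
Union: {(6, q, 35), (6, q, 5)} with {(15, p, 6), (24, d, 12), (3, t, 18), (30, x, 23), (32, s, 28), (35, x, 18), (39, a, 40)} → {(15, p, 6), (24, d, 12), (3, t, 18), (30, x, 23), (32, s, 28), (35, x, 18), (39, a, 40), (6, q, 35), (6, q, 5)}
Keep only column(s) A, F (1 duplicate(s) eliminated): {(a, 39), (d, 24), (p, 15), (q, 6), (s, 32), (t, 3), (x, 30), (x, 35)}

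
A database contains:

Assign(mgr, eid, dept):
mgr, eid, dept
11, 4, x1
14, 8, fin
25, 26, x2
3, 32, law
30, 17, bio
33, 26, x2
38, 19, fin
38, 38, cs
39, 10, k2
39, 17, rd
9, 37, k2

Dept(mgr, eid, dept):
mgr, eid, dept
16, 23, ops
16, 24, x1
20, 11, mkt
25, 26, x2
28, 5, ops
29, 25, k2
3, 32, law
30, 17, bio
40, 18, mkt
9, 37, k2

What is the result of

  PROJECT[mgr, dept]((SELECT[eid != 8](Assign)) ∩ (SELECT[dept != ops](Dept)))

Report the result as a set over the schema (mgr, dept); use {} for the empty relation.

{(25, x2), (3, law), (30, bio), (9, k2)}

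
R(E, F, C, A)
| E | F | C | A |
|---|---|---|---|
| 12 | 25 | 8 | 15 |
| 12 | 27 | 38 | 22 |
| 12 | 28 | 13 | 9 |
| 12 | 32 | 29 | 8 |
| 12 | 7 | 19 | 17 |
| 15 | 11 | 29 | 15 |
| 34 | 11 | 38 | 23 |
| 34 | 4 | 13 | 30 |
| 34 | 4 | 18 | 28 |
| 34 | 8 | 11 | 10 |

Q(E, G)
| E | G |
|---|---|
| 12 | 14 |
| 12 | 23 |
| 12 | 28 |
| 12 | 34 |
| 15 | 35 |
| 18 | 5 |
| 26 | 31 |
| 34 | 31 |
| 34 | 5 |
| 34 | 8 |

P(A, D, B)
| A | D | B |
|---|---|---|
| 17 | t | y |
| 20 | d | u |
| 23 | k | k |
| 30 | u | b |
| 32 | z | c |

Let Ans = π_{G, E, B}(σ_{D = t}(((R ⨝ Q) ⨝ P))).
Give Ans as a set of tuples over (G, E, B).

Joining R and Q on E yields {(12, 25, 8, 15, 14), (12, 25, 8, 15, 23), (12, 25, 8, 15, 28), (12, 25, 8, 15, 34), (12, 27, 38, 22, 14), (12, 27, 38, 22, 23), (12, 27, 38, 22, 28), (12, 27, 38, 22, 34), (12, 28, 13, 9, 14), (12, 28, 13, 9, 23), (12, 28, 13, 9, 28), (12, 28, 13, 9, 34), (12, 32, 29, 8, 14), (12, 32, 29, 8, 23), (12, 32, 29, 8, 28), (12, 32, 29, 8, 34), (12, 7, 19, 17, 14), (12, 7, 19, 17, 23), (12, 7, 19, 17, 28), (12, 7, 19, 17, 34), (15, 11, 29, 15, 35), (34, 11, 38, 23, 31), (34, 11, 38, 23, 5), (34, 11, 38, 23, 8), (34, 4, 13, 30, 31), (34, 4, 13, 30, 5), (34, 4, 13, 30, 8), (34, 4, 18, 28, 31), (34, 4, 18, 28, 5), (34, 4, 18, 28, 8), (34, 8, 11, 10, 31), (34, 8, 11, 10, 5), (34, 8, 11, 10, 8)}.
Joining (R ⨝ Q) and P on A yields {(12, 7, 19, 17, 14, t, y), (12, 7, 19, 17, 23, t, y), (12, 7, 19, 17, 28, t, y), (12, 7, 19, 17, 34, t, y), (34, 11, 38, 23, 31, k, k), (34, 11, 38, 23, 5, k, k), (34, 11, 38, 23, 8, k, k), (34, 4, 13, 30, 31, u, b), (34, 4, 13, 30, 5, u, b), (34, 4, 13, 30, 8, u, b)}.
Selection D = t: {(12, 7, 19, 17, 14, t, y), (12, 7, 19, 17, 23, t, y), (12, 7, 19, 17, 28, t, y), (12, 7, 19, 17, 34, t, y)}
Projecting to G, E, B: {(14, 12, y), (23, 12, y), (28, 12, y), (34, 12, y)}

{(14, 12, y), (23, 12, y), (28, 12, y), (34, 12, y)}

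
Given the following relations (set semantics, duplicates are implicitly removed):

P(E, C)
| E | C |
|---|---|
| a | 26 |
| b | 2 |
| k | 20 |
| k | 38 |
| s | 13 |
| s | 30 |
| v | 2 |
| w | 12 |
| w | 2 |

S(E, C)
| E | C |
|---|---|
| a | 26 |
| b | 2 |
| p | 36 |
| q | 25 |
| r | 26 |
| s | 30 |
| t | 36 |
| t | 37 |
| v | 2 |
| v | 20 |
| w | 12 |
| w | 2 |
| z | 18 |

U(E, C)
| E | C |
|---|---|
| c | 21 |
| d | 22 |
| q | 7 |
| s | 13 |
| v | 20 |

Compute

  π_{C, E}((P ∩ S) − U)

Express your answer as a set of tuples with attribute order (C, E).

Taking the intersection: {(a, 26), (b, 2), (s, 30), (v, 2), (w, 12), (w, 2)}
Taking the difference: {(a, 26), (b, 2), (s, 30), (v, 2), (w, 12), (w, 2)}
π_{C, E} gives {(12, w), (2, b), (2, v), (2, w), (26, a), (30, s)}.

{(12, w), (2, b), (2, v), (2, w), (26, a), (30, s)}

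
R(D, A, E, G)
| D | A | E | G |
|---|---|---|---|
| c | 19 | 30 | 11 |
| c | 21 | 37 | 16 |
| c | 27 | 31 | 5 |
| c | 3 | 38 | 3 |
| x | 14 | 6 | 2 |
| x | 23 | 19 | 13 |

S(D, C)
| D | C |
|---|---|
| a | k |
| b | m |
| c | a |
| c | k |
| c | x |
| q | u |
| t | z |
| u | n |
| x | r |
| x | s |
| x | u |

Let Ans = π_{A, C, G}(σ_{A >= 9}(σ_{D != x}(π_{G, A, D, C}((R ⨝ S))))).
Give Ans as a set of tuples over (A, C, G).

{(19, a, 11), (19, k, 11), (19, x, 11), (21, a, 16), (21, k, 16), (21, x, 16), (27, a, 5), (27, k, 5), (27, x, 5)}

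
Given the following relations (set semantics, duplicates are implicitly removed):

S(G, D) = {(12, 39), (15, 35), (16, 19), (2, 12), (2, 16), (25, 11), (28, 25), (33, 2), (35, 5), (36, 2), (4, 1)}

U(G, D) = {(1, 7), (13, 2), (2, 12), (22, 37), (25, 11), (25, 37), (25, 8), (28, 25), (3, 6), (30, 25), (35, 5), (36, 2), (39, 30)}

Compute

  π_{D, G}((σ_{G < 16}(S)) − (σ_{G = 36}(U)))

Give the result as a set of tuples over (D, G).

σ[G < 16]: keep tuples satisfying G < 16 → {(12, 39), (15, 35), (2, 12), (2, 16), (4, 1)}
σ[G = 36]: keep tuples satisfying G = 36 → {(36, 2)}
Set difference of the two operands is {(12, 39), (15, 35), (2, 12), (2, 16), (4, 1)}.
π[D, G]: project onto (D, G) → {(1, 4), (12, 2), (16, 2), (35, 15), (39, 12)}

{(1, 4), (12, 2), (16, 2), (35, 15), (39, 12)}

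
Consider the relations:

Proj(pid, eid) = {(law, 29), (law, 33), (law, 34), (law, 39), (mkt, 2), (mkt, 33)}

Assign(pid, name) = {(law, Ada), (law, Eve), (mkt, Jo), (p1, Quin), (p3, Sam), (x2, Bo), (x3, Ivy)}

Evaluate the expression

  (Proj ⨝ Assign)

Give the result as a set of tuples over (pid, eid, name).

{(law, 29, Ada), (law, 29, Eve), (law, 33, Ada), (law, 33, Eve), (law, 34, Ada), (law, 34, Eve), (law, 39, Ada), (law, 39, Eve), (mkt, 2, Jo), (mkt, 33, Jo)}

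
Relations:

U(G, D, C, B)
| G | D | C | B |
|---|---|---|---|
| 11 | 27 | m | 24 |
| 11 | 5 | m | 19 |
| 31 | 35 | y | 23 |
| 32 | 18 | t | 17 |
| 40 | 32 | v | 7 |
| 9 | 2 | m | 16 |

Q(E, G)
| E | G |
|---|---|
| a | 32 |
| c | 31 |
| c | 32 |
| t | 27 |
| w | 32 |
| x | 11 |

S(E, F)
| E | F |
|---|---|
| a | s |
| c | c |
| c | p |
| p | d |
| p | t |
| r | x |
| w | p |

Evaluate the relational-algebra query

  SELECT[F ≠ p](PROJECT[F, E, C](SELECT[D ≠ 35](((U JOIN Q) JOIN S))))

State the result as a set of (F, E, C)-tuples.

Natural join on G: {(11, 27, m, 24, x), (11, 5, m, 19, x), (31, 35, y, 23, c), (32, 18, t, 17, a), (32, 18, t, 17, c), (32, 18, t, 17, w)}
Natural join on E: {(31, 35, y, 23, c, c), (31, 35, y, 23, c, p), (32, 18, t, 17, a, s), (32, 18, t, 17, c, c), (32, 18, t, 17, c, p), (32, 18, t, 17, w, p)}
σ[D ≠ 35]: keep tuples satisfying D ≠ 35 → {(32, 18, t, 17, a, s), (32, 18, t, 17, c, c), (32, 18, t, 17, c, p), (32, 18, t, 17, w, p)}
π_{F, E, C} gives {(c, c, t), (p, c, t), (p, w, t), (s, a, t)}.
σ[F ≠ p]: keep tuples satisfying F ≠ p → {(c, c, t), (s, a, t)}

{(c, c, t), (s, a, t)}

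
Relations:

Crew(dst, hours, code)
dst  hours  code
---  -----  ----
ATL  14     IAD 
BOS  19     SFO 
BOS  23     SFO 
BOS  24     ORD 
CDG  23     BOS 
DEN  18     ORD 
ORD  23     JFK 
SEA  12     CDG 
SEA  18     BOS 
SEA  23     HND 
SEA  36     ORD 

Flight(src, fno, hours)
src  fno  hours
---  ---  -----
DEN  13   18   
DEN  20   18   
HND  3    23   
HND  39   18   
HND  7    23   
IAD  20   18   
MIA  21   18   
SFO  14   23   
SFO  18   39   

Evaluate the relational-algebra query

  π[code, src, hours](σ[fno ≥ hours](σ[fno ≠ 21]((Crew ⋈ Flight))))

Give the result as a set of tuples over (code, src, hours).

Joining Crew and Flight on hours yields {(BOS, 23, SFO, HND, 3), (BOS, 23, SFO, HND, 7), (BOS, 23, SFO, SFO, 14), (CDG, 23, BOS, HND, 3), (CDG, 23, BOS, HND, 7), (CDG, 23, BOS, SFO, 14), (DEN, 18, ORD, DEN, 13), (DEN, 18, ORD, DEN, 20), (DEN, 18, ORD, HND, 39), (DEN, 18, ORD, IAD, 20), (DEN, 18, ORD, MIA, 21), (ORD, 23, JFK, HND, 3), (ORD, 23, JFK, HND, 7), (ORD, 23, JFK, SFO, 14), (SEA, 18, BOS, DEN, 13), (SEA, 18, BOS, DEN, 20), (SEA, 18, BOS, HND, 39), (SEA, 18, BOS, IAD, 20), (SEA, 18, BOS, MIA, 21), (SEA, 23, HND, HND, 3), (SEA, 23, HND, HND, 7), (SEA, 23, HND, SFO, 14)}.
Apply σ_{fno ≠ 21}; surviving tuples: {(BOS, 23, SFO, HND, 3), (BOS, 23, SFO, HND, 7), (BOS, 23, SFO, SFO, 14), (CDG, 23, BOS, HND, 3), (CDG, 23, BOS, HND, 7), (CDG, 23, BOS, SFO, 14), (DEN, 18, ORD, DEN, 13), (DEN, 18, ORD, DEN, 20), (DEN, 18, ORD, HND, 39), (DEN, 18, ORD, IAD, 20), (ORD, 23, JFK, HND, 3), (ORD, 23, JFK, HND, 7), (ORD, 23, JFK, SFO, 14), (SEA, 18, BOS, DEN, 13), (SEA, 18, BOS, DEN, 20), (SEA, 18, BOS, HND, 39), (SEA, 18, BOS, IAD, 20), (SEA, 23, HND, HND, 3), (SEA, 23, HND, HND, 7), (SEA, 23, HND, SFO, 14)}
Apply σ_{fno ≥ hours}; surviving tuples: {(DEN, 18, ORD, DEN, 20), (DEN, 18, ORD, HND, 39), (DEN, 18, ORD, IAD, 20), (SEA, 18, BOS, DEN, 20), (SEA, 18, BOS, HND, 39), (SEA, 18, BOS, IAD, 20)}
π[code, src, hours]: project onto (code, src, hours) → {(BOS, DEN, 18), (BOS, HND, 18), (BOS, IAD, 18), (ORD, DEN, 18), (ORD, HND, 18), (ORD, IAD, 18)}

{(BOS, DEN, 18), (BOS, HND, 18), (BOS, IAD, 18), (ORD, DEN, 18), (ORD, HND, 18), (ORD, IAD, 18)}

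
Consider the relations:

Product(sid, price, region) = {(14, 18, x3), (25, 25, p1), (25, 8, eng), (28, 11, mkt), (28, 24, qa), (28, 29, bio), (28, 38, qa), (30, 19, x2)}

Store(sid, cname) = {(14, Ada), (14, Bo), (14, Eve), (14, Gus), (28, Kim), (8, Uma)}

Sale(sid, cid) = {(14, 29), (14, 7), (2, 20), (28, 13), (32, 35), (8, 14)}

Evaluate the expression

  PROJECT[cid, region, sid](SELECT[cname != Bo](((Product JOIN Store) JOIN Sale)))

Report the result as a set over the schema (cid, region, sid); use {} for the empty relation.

{(13, bio, 28), (13, mkt, 28), (13, qa, 28), (29, x3, 14), (7, x3, 14)}

Joining Product and Store on sid yields {(14, 18, x3, Ada), (14, 18, x3, Bo), (14, 18, x3, Eve), (14, 18, x3, Gus), (28, 11, mkt, Kim), (28, 24, qa, Kim), (28, 29, bio, Kim), (28, 38, qa, Kim)}.
Joining (Product JOIN Store) and Sale on sid yields {(14, 18, x3, Ada, 29), (14, 18, x3, Ada, 7), (14, 18, x3, Bo, 29), (14, 18, x3, Bo, 7), (14, 18, x3, Eve, 29), (14, 18, x3, Eve, 7), (14, 18, x3, Gus, 29), (14, 18, x3, Gus, 7), (28, 11, mkt, Kim, 13), (28, 24, qa, Kim, 13), (28, 29, bio, Kim, 13), (28, 38, qa, Kim, 13)}.
Selection cname != Bo: {(14, 18, x3, Ada, 29), (14, 18, x3, Ada, 7), (14, 18, x3, Eve, 29), (14, 18, x3, Eve, 7), (14, 18, x3, Gus, 29), (14, 18, x3, Gus, 7), (28, 11, mkt, Kim, 13), (28, 24, qa, Kim, 13), (28, 29, bio, Kim, 13), (28, 38, qa, Kim, 13)}
Projecting to cid, region, sid (5 duplicate(s) eliminated): {(13, bio, 28), (13, mkt, 28), (13, qa, 28), (29, x3, 14), (7, x3, 14)}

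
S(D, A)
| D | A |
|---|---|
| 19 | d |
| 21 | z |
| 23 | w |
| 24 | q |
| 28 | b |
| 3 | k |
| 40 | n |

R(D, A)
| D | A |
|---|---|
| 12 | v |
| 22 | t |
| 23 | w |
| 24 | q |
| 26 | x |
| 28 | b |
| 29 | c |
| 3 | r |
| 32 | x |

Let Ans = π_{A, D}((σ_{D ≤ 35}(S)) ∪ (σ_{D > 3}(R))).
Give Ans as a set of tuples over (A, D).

σ[D ≤ 35]: keep tuples satisfying D ≤ 35 → {(19, d), (21, z), (23, w), (24, q), (28, b), (3, k)}
σ[D > 3]: keep tuples satisfying D > 3 → {(12, v), (22, t), (23, w), (24, q), (26, x), (28, b), (29, c), (32, x)}
Taking the union: {(12, v), (19, d), (21, z), (22, t), (23, w), (24, q), (26, x), (28, b), (29, c), (3, k), (32, x)}
π_{A, D} gives {(b, 28), (c, 29), (d, 19), (k, 3), (q, 24), (t, 22), (v, 12), (w, 23), (x, 26), (x, 32), (z, 21)}.

{(b, 28), (c, 29), (d, 19), (k, 3), (q, 24), (t, 22), (v, 12), (w, 23), (x, 26), (x, 32), (z, 21)}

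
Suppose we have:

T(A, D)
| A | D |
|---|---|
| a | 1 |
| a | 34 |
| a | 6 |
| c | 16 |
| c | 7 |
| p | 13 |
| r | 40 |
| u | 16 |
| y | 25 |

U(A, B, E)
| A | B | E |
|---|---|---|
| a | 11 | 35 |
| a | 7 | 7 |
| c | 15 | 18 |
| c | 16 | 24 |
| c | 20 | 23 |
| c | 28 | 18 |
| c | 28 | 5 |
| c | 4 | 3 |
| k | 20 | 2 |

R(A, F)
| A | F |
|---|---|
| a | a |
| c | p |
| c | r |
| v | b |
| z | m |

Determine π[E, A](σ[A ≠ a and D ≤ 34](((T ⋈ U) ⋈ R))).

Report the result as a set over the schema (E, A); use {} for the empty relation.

Joining T and U on A yields {(a, 1, 11, 35), (a, 1, 7, 7), (a, 34, 11, 35), (a, 34, 7, 7), (a, 6, 11, 35), (a, 6, 7, 7), (c, 16, 15, 18), (c, 16, 16, 24), (c, 16, 20, 23), (c, 16, 28, 18), (c, 16, 28, 5), (c, 16, 4, 3), (c, 7, 15, 18), (c, 7, 16, 24), (c, 7, 20, 23), (c, 7, 28, 18), (c, 7, 28, 5), (c, 7, 4, 3)}.
Joining (T ⋈ U) and R on A yields {(a, 1, 11, 35, a), (a, 1, 7, 7, a), (a, 34, 11, 35, a), (a, 34, 7, 7, a), (a, 6, 11, 35, a), (a, 6, 7, 7, a), (c, 16, 15, 18, p), (c, 16, 15, 18, r), (c, 16, 16, 24, p), (c, 16, 16, 24, r), (c, 16, 20, 23, p), (c, 16, 20, 23, r), (c, 16, 28, 18, p), (c, 16, 28, 18, r), (c, 16, 28, 5, p), (c, 16, 28, 5, r), (c, 16, 4, 3, p), (c, 16, 4, 3, r), (c, 7, 15, 18, p), (c, 7, 15, 18, r), (c, 7, 16, 24, p), (c, 7, 16, 24, r), (c, 7, 20, 23, p), (c, 7, 20, 23, r), (c, 7, 28, 18, p), (c, 7, 28, 18, r), (c, 7, 28, 5, p), (c, 7, 28, 5, r), (c, 7, 4, 3, p), (c, 7, 4, 3, r)}.
σ[A ≠ a and D ≤ 34]: keep tuples satisfying A ≠ a and D ≤ 34 → {(c, 16, 15, 18, p), (c, 16, 15, 18, r), (c, 16, 16, 24, p), (c, 16, 16, 24, r), (c, 16, 20, 23, p), (c, 16, 20, 23, r), (c, 16, 28, 18, p), (c, 16, 28, 18, r), (c, 16, 28, 5, p), (c, 16, 28, 5, r), (c, 16, 4, 3, p), (c, 16, 4, 3, r), (c, 7, 15, 18, p), (c, 7, 15, 18, r), (c, 7, 16, 24, p), (c, 7, 16, 24, r), (c, 7, 20, 23, p), (c, 7, 20, 23, r), (c, 7, 28, 18, p), (c, 7, 28, 18, r), (c, 7, 28, 5, p), (c, 7, 28, 5, r), (c, 7, 4, 3, p), (c, 7, 4, 3, r)}
π[E, A]: project onto (E, A) (19 duplicate(s) eliminated) → {(18, c), (23, c), (24, c), (3, c), (5, c)}

{(18, c), (23, c), (24, c), (3, c), (5, c)}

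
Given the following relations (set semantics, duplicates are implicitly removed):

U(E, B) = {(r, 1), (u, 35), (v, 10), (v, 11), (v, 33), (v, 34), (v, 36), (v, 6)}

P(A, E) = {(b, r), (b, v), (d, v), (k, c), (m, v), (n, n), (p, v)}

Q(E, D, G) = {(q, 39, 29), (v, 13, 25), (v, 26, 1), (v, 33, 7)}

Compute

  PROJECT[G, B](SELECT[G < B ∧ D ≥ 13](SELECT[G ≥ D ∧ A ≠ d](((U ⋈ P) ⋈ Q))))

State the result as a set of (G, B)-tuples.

{(25, 33), (25, 34), (25, 36)}

Natural join on E: {(r, 1, b), (v, 10, b), (v, 10, d), (v, 10, m), (v, 10, p), (v, 11, b), (v, 11, d), (v, 11, m), (v, 11, p), (v, 33, b), (v, 33, d), (v, 33, m), (v, 33, p), (v, 34, b), (v, 34, d), (v, 34, m), (v, 34, p), (v, 36, b), (v, 36, d), (v, 36, m), (v, 36, p), (v, 6, b), (v, 6, d), (v, 6, m), (v, 6, p)}
Natural join on E: {(v, 10, b, 13, 25), (v, 10, b, 26, 1), (v, 10, b, 33, 7), (v, 10, d, 13, 25), (v, 10, d, 26, 1), (v, 10, d, 33, 7), (v, 10, m, 13, 25), (v, 10, m, 26, 1), (v, 10, m, 33, 7), (v, 10, p, 13, 25), (v, 10, p, 26, 1), (v, 10, p, 33, 7), (v, 11, b, 13, 25), (v, 11, b, 26, 1), (v, 11, b, 33, 7), (v, 11, d, 13, 25), (v, 11, d, 26, 1), (v, 11, d, 33, 7), (v, 11, m, 13, 25), (v, 11, m, 26, 1), (v, 11, m, 33, 7), (v, 11, p, 13, 25), (v, 11, p, 26, 1), (v, 11, p, 33, 7), (v, 33, b, 13, 25), (v, 33, b, 26, 1), (v, 33, b, 33, 7), (v, 33, d, 13, 25), (v, 33, d, 26, 1), (v, 33, d, 33, 7), (v, 33, m, 13, 25), (v, 33, m, 26, 1), (v, 33, m, 33, 7), (v, 33, p, 13, 25), (v, 33, p, 26, 1), (v, 33, p, 33, 7), (v, 34, b, 13, 25), (v, 34, b, 26, 1), (v, 34, b, 33, 7), (v, 34, d, 13, 25), (v, 34, d, 26, 1), (v, 34, d, 33, 7), (v, 34, m, 13, 25), (v, 34, m, 26, 1), (v, 34, m, 33, 7), (v, 34, p, 13, 25), (v, 34, p, 26, 1), (v, 34, p, 33, 7), (v, 36, b, 13, 25), (v, 36, b, 26, 1), (v, 36, b, 33, 7), (v, 36, d, 13, 25), (v, 36, d, 26, 1), (v, 36, d, 33, 7), (v, 36, m, 13, 25), (v, 36, m, 26, 1), (v, 36, m, 33, 7), (v, 36, p, 13, 25), (v, 36, p, 26, 1), (v, 36, p, 33, 7), (v, 6, b, 13, 25), (v, 6, b, 26, 1), (v, 6, b, 33, 7), (v, 6, d, 13, 25), (v, 6, d, 26, 1), (v, 6, d, 33, 7), (v, 6, m, 13, 25), (v, 6, m, 26, 1), (v, 6, m, 33, 7), (v, 6, p, 13, 25), (v, 6, p, 26, 1), (v, 6, p, 33, 7)}
Selection G ≥ D ∧ A ≠ d: {(v, 10, b, 13, 25), (v, 10, m, 13, 25), (v, 10, p, 13, 25), (v, 11, b, 13, 25), (v, 11, m, 13, 25), (v, 11, p, 13, 25), (v, 33, b, 13, 25), (v, 33, m, 13, 25), (v, 33, p, 13, 25), (v, 34, b, 13, 25), (v, 34, m, 13, 25), (v, 34, p, 13, 25), (v, 36, b, 13, 25), (v, 36, m, 13, 25), (v, 36, p, 13, 25), (v, 6, b, 13, 25), (v, 6, m, 13, 25), (v, 6, p, 13, 25)}
Selection G < B ∧ D ≥ 13: {(v, 33, b, 13, 25), (v, 33, m, 13, 25), (v, 33, p, 13, 25), (v, 34, b, 13, 25), (v, 34, m, 13, 25), (v, 34, p, 13, 25), (v, 36, b, 13, 25), (v, 36, m, 13, 25), (v, 36, p, 13, 25)}
Projecting to G, B (6 duplicate(s) eliminated): {(25, 33), (25, 34), (25, 36)}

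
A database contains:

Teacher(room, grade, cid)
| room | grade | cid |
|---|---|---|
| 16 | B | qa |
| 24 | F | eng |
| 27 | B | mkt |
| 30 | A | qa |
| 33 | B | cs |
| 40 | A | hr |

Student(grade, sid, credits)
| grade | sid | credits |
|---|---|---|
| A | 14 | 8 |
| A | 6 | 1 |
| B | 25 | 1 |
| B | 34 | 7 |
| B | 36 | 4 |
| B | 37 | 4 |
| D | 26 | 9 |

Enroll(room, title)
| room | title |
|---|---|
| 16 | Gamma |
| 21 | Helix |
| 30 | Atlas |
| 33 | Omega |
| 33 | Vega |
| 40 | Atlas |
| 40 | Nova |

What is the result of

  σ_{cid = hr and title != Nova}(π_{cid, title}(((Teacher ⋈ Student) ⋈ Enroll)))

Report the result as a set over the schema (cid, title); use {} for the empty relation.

Natural join on grade: {(16, B, qa, 25, 1), (16, B, qa, 34, 7), (16, B, qa, 36, 4), (16, B, qa, 37, 4), (27, B, mkt, 25, 1), (27, B, mkt, 34, 7), (27, B, mkt, 36, 4), (27, B, mkt, 37, 4), (30, A, qa, 14, 8), (30, A, qa, 6, 1), (33, B, cs, 25, 1), (33, B, cs, 34, 7), (33, B, cs, 36, 4), (33, B, cs, 37, 4), (40, A, hr, 14, 8), (40, A, hr, 6, 1)}
Natural join on room: {(16, B, qa, 25, 1, Gamma), (16, B, qa, 34, 7, Gamma), (16, B, qa, 36, 4, Gamma), (16, B, qa, 37, 4, Gamma), (30, A, qa, 14, 8, Atlas), (30, A, qa, 6, 1, Atlas), (33, B, cs, 25, 1, Omega), (33, B, cs, 25, 1, Vega), (33, B, cs, 34, 7, Omega), (33, B, cs, 34, 7, Vega), (33, B, cs, 36, 4, Omega), (33, B, cs, 36, 4, Vega), (33, B, cs, 37, 4, Omega), (33, B, cs, 37, 4, Vega), (40, A, hr, 14, 8, Atlas), (40, A, hr, 14, 8, Nova), (40, A, hr, 6, 1, Atlas), (40, A, hr, 6, 1, Nova)}
π_{cid, title} gives {(cs, Omega), (cs, Vega), (hr, Atlas), (hr, Nova), (qa, Atlas), (qa, Gamma)} (12 duplicate(s) eliminated).
Apply σ_{cid = hr and title != Nova}; surviving tuples: {(hr, Atlas)}

{(hr, Atlas)}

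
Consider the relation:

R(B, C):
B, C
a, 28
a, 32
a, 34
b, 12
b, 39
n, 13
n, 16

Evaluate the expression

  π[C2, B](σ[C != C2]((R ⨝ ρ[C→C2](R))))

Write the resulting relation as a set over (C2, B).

ρ[C→C2]: schema becomes (B, C2); tuples unchanged.
Joining R and ρ[C→C2](R) on B yields {(a, 28, 28), (a, 28, 32), (a, 28, 34), (a, 32, 28), (a, 32, 32), (a, 32, 34), (a, 34, 28), (a, 34, 32), (a, 34, 34), (b, 12, 12), (b, 12, 39), (b, 39, 12), (b, 39, 39), (n, 13, 13), (n, 13, 16), (n, 16, 13), (n, 16, 16)}.
Selection C != C2: {(a, 28, 32), (a, 28, 34), (a, 32, 28), (a, 32, 34), (a, 34, 28), (a, 34, 32), (b, 12, 39), (b, 39, 12), (n, 13, 16), (n, 16, 13)}
Projecting to C2, B (3 duplicate(s) eliminated): {(12, b), (13, n), (16, n), (28, a), (32, a), (34, a), (39, b)}

{(12, b), (13, n), (16, n), (28, a), (32, a), (34, a), (39, b)}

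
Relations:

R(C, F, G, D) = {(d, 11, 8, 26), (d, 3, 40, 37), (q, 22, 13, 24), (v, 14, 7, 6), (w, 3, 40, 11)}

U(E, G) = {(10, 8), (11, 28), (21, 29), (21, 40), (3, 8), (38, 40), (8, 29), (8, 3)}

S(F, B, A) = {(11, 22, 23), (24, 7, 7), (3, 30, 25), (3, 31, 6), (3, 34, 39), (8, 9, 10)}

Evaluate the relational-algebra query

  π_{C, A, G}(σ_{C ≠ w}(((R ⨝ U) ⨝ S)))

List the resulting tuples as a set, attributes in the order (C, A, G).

R ⋈ U (natural join on G): {(d, 11, 8, 26, 10), (d, 11, 8, 26, 3), (d, 3, 40, 37, 21), (d, 3, 40, 37, 38), (w, 3, 40, 11, 21), (w, 3, 40, 11, 38)}
(R ⨝ U) ⋈ S (natural join on F): {(d, 11, 8, 26, 10, 22, 23), (d, 11, 8, 26, 3, 22, 23), (d, 3, 40, 37, 21, 30, 25), (d, 3, 40, 37, 21, 31, 6), (d, 3, 40, 37, 21, 34, 39), (d, 3, 40, 37, 38, 30, 25), (d, 3, 40, 37, 38, 31, 6), (d, 3, 40, 37, 38, 34, 39), (w, 3, 40, 11, 21, 30, 25), (w, 3, 40, 11, 21, 31, 6), (w, 3, 40, 11, 21, 34, 39), (w, 3, 40, 11, 38, 30, 25), (w, 3, 40, 11, 38, 31, 6), (w, 3, 40, 11, 38, 34, 39)}
σ[C ≠ w]: keep tuples satisfying C ≠ w → {(d, 11, 8, 26, 10, 22, 23), (d, 11, 8, 26, 3, 22, 23), (d, 3, 40, 37, 21, 30, 25), (d, 3, 40, 37, 21, 31, 6), (d, 3, 40, 37, 21, 34, 39), (d, 3, 40, 37, 38, 30, 25), (d, 3, 40, 37, 38, 31, 6), (d, 3, 40, 37, 38, 34, 39)}
π_{C, A, G} gives {(d, 23, 8), (d, 25, 40), (d, 39, 40), (d, 6, 40)} (4 duplicate(s) eliminated).

{(d, 23, 8), (d, 25, 40), (d, 39, 40), (d, 6, 40)}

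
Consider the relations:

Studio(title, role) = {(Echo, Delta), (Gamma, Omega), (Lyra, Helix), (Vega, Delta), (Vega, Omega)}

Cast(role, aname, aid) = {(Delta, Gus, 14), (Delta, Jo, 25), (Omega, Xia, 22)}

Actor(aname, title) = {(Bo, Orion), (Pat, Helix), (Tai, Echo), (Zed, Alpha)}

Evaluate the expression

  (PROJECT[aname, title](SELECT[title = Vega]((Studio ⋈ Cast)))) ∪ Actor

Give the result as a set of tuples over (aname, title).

{(Bo, Orion), (Gus, Vega), (Jo, Vega), (Pat, Helix), (Tai, Echo), (Xia, Vega), (Zed, Alpha)}

Studio ⋈ Cast (natural join on role): {(Echo, Delta, Gus, 14), (Echo, Delta, Jo, 25), (Gamma, Omega, Xia, 22), (Vega, Delta, Gus, 14), (Vega, Delta, Jo, 25), (Vega, Omega, Xia, 22)}
Apply σ_{title = Vega}; surviving tuples: {(Vega, Delta, Gus, 14), (Vega, Delta, Jo, 25), (Vega, Omega, Xia, 22)}
Projecting to aname, title: {(Gus, Vega), (Jo, Vega), (Xia, Vega)}
Union: {(Gus, Vega), (Jo, Vega), (Xia, Vega)} with {(Bo, Orion), (Pat, Helix), (Tai, Echo), (Zed, Alpha)} → {(Bo, Orion), (Gus, Vega), (Jo, Vega), (Pat, Helix), (Tai, Echo), (Xia, Vega), (Zed, Alpha)}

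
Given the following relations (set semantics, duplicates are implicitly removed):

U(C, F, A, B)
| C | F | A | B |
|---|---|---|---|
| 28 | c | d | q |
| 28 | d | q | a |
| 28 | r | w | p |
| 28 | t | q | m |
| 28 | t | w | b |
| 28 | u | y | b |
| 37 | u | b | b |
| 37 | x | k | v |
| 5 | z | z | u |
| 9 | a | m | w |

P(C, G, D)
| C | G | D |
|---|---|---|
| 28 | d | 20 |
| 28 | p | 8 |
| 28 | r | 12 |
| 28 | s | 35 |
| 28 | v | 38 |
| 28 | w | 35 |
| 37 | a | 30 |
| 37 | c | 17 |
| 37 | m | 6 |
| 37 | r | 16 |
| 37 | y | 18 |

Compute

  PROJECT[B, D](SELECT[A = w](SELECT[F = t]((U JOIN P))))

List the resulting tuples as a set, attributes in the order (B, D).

Joining U and P on C yields {(28, c, d, q, d, 20), (28, c, d, q, p, 8), (28, c, d, q, r, 12), (28, c, d, q, s, 35), (28, c, d, q, v, 38), (28, c, d, q, w, 35), (28, d, q, a, d, 20), (28, d, q, a, p, 8), (28, d, q, a, r, 12), (28, d, q, a, s, 35), (28, d, q, a, v, 38), (28, d, q, a, w, 35), (28, r, w, p, d, 20), (28, r, w, p, p, 8), (28, r, w, p, r, 12), (28, r, w, p, s, 35), (28, r, w, p, v, 38), (28, r, w, p, w, 35), (28, t, q, m, d, 20), (28, t, q, m, p, 8), (28, t, q, m, r, 12), (28, t, q, m, s, 35), (28, t, q, m, v, 38), (28, t, q, m, w, 35), (28, t, w, b, d, 20), (28, t, w, b, p, 8), (28, t, w, b, r, 12), (28, t, w, b, s, 35), (28, t, w, b, v, 38), (28, t, w, b, w, 35), (28, u, y, b, d, 20), (28, u, y, b, p, 8), (28, u, y, b, r, 12), (28, u, y, b, s, 35), (28, u, y, b, v, 38), (28, u, y, b, w, 35), (37, u, b, b, a, 30), (37, u, b, b, c, 17), (37, u, b, b, m, 6), (37, u, b, b, r, 16), (37, u, b, b, y, 18), (37, x, k, v, a, 30), (37, x, k, v, c, 17), (37, x, k, v, m, 6), (37, x, k, v, r, 16), (37, x, k, v, y, 18)}.
Apply σ_{F = t}; surviving tuples: {(28, t, q, m, d, 20), (28, t, q, m, p, 8), (28, t, q, m, r, 12), (28, t, q, m, s, 35), (28, t, q, m, v, 38), (28, t, q, m, w, 35), (28, t, w, b, d, 20), (28, t, w, b, p, 8), (28, t, w, b, r, 12), (28, t, w, b, s, 35), (28, t, w, b, v, 38), (28, t, w, b, w, 35)}
Apply σ_{A = w}; surviving tuples: {(28, t, w, b, d, 20), (28, t, w, b, p, 8), (28, t, w, b, r, 12), (28, t, w, b, s, 35), (28, t, w, b, v, 38), (28, t, w, b, w, 35)}
Projecting to B, D (1 duplicate(s) eliminated): {(b, 12), (b, 20), (b, 35), (b, 38), (b, 8)}

{(b, 12), (b, 20), (b, 35), (b, 38), (b, 8)}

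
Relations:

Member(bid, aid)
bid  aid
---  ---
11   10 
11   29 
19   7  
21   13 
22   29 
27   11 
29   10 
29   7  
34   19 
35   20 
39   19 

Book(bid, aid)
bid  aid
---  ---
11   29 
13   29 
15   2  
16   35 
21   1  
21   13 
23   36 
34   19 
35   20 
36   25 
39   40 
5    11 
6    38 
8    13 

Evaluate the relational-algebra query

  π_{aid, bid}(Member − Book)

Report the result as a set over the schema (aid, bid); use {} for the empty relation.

Difference: {(11, 10), (11, 29), (19, 7), (21, 13), (22, 29), (27, 11), (29, 10), (29, 7), (34, 19), (35, 20), (39, 19)} with {(11, 29), (13, 29), (15, 2), (16, 35), (21, 1), (21, 13), (23, 36), (34, 19), (35, 20), (36, 25), (39, 40), (5, 11), (6, 38), (8, 13)} → {(11, 10), (19, 7), (22, 29), (27, 11), (29, 10), (29, 7), (39, 19)}
Keep only column(s) aid, bid: {(10, 11), (10, 29), (11, 27), (19, 39), (29, 22), (7, 19), (7, 29)}

{(10, 11), (10, 29), (11, 27), (19, 39), (29, 22), (7, 19), (7, 29)}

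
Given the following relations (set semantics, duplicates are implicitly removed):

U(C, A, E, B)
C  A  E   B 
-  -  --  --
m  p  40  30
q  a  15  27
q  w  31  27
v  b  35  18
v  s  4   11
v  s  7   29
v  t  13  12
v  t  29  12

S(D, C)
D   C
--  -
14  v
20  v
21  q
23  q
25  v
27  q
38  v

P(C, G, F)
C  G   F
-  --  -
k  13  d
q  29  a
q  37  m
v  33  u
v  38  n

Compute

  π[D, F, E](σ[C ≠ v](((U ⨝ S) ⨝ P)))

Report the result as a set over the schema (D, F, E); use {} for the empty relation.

{(21, a, 15), (21, a, 31), (21, m, 15), (21, m, 31), (23, a, 15), (23, a, 31), (23, m, 15), (23, m, 31), (27, a, 15), (27, a, 31), (27, m, 15), (27, m, 31)}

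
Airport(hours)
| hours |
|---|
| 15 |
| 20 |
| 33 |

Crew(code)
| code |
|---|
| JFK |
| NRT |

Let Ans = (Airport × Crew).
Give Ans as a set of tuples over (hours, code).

{(15, JFK), (15, NRT), (20, JFK), (20, NRT), (33, JFK), (33, NRT)}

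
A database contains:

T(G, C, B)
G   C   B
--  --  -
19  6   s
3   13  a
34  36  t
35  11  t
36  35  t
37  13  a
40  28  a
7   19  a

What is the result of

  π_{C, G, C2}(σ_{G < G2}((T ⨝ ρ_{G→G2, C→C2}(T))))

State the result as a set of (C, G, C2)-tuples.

{(11, 35, 35), (13, 3, 13), (13, 3, 19), (13, 3, 28), (13, 37, 28), (19, 7, 13), (19, 7, 28), (36, 34, 11), (36, 34, 35)}

ρ[G→G2, C→C2]: schema becomes (G2, C2, B); tuples unchanged.
Joining T and ρ_{G→G2, C→C2}(T) on B yields {(19, 6, s, 19, 6), (3, 13, a, 3, 13), (3, 13, a, 37, 13), (3, 13, a, 40, 28), (3, 13, a, 7, 19), (34, 36, t, 34, 36), (34, 36, t, 35, 11), (34, 36, t, 36, 35), (35, 11, t, 34, 36), (35, 11, t, 35, 11), (35, 11, t, 36, 35), (36, 35, t, 34, 36), (36, 35, t, 35, 11), (36, 35, t, 36, 35), (37, 13, a, 3, 13), (37, 13, a, 37, 13), (37, 13, a, 40, 28), (37, 13, a, 7, 19), (40, 28, a, 3, 13), (40, 28, a, 37, 13), (40, 28, a, 40, 28), (40, 28, a, 7, 19), (7, 19, a, 3, 13), (7, 19, a, 37, 13), (7, 19, a, 40, 28), (7, 19, a, 7, 19)}.
Selection G < G2: {(3, 13, a, 37, 13), (3, 13, a, 40, 28), (3, 13, a, 7, 19), (34, 36, t, 35, 11), (34, 36, t, 36, 35), (35, 11, t, 36, 35), (37, 13, a, 40, 28), (7, 19, a, 37, 13), (7, 19, a, 40, 28)}
Keep only column(s) C, G, C2: {(11, 35, 35), (13, 3, 13), (13, 3, 19), (13, 3, 28), (13, 37, 28), (19, 7, 13), (19, 7, 28), (36, 34, 11), (36, 34, 35)}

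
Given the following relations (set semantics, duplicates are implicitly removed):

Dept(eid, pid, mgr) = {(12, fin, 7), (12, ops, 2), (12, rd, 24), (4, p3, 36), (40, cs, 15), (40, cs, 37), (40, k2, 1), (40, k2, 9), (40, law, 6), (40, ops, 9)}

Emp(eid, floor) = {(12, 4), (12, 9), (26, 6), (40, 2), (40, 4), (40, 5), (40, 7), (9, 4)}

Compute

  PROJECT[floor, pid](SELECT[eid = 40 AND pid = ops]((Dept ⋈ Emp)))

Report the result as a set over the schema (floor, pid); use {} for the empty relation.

{(2, ops), (4, ops), (5, ops), (7, ops)}

Joining Dept and Emp on eid yields {(12, fin, 7, 4), (12, fin, 7, 9), (12, ops, 2, 4), (12, ops, 2, 9), (12, rd, 24, 4), (12, rd, 24, 9), (40, cs, 15, 2), (40, cs, 15, 4), (40, cs, 15, 5), (40, cs, 15, 7), (40, cs, 37, 2), (40, cs, 37, 4), (40, cs, 37, 5), (40, cs, 37, 7), (40, k2, 1, 2), (40, k2, 1, 4), (40, k2, 1, 5), (40, k2, 1, 7), (40, k2, 9, 2), (40, k2, 9, 4), (40, k2, 9, 5), (40, k2, 9, 7), (40, law, 6, 2), (40, law, 6, 4), (40, law, 6, 5), (40, law, 6, 7), (40, ops, 9, 2), (40, ops, 9, 4), (40, ops, 9, 5), (40, ops, 9, 7)}.
Selection eid = 40 AND pid = ops: {(40, ops, 9, 2), (40, ops, 9, 4), (40, ops, 9, 5), (40, ops, 9, 7)}
Keep only column(s) floor, pid: {(2, ops), (4, ops), (5, ops), (7, ops)}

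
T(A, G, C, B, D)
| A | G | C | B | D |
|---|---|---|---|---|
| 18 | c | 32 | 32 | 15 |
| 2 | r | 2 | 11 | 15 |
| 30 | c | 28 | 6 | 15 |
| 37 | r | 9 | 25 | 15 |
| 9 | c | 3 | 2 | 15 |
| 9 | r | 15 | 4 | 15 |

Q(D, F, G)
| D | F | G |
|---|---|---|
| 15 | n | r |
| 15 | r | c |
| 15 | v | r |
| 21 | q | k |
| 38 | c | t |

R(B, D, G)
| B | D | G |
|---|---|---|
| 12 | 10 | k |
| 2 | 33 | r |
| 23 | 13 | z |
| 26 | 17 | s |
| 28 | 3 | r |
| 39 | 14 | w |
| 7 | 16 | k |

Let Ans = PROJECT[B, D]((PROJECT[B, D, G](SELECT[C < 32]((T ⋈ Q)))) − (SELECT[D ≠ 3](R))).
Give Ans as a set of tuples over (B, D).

T ⋈ Q (natural join on G, D): {(18, c, 32, 32, 15, r), (2, r, 2, 11, 15, n), (2, r, 2, 11, 15, v), (30, c, 28, 6, 15, r), (37, r, 9, 25, 15, n), (37, r, 9, 25, 15, v), (9, c, 3, 2, 15, r), (9, r, 15, 4, 15, n), (9, r, 15, 4, 15, v)}
Filtering on C < 32 leaves {(2, r, 2, 11, 15, n), (2, r, 2, 11, 15, v), (30, c, 28, 6, 15, r), (37, r, 9, 25, 15, n), (37, r, 9, 25, 15, v), (9, c, 3, 2, 15, r), (9, r, 15, 4, 15, n), (9, r, 15, 4, 15, v)}.
Keep only column(s) B, D, G (3 duplicate(s) eliminated): {(11, 15, r), (2, 15, c), (25, 15, r), (4, 15, r), (6, 15, c)}
Filtering on D ≠ 3 leaves {(12, 10, k), (2, 33, r), (23, 13, z), (26, 17, s), (39, 14, w), (7, 16, k)}.
Taking the difference: {(11, 15, r), (2, 15, c), (25, 15, r), (4, 15, r), (6, 15, c)}
Keep only column(s) B, D: {(11, 15), (2, 15), (25, 15), (4, 15), (6, 15)}

{(11, 15), (2, 15), (25, 15), (4, 15), (6, 15)}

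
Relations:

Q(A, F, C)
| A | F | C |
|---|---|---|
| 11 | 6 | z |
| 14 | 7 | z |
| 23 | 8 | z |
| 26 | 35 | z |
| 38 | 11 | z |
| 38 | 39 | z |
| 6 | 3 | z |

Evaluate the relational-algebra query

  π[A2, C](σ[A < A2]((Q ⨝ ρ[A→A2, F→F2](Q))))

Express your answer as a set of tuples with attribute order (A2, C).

ρ[A→A2, F→F2]: schema becomes (A2, F2, C); tuples unchanged.
Joining Q and ρ[A→A2, F→F2](Q) on C yields {(11, 6, z, 11, 6), (11, 6, z, 14, 7), (11, 6, z, 23, 8), (11, 6, z, 26, 35), (11, 6, z, 38, 11), (11, 6, z, 38, 39), (11, 6, z, 6, 3), (14, 7, z, 11, 6), (14, 7, z, 14, 7), (14, 7, z, 23, 8), (14, 7, z, 26, 35), (14, 7, z, 38, 11), (14, 7, z, 38, 39), (14, 7, z, 6, 3), (23, 8, z, 11, 6), (23, 8, z, 14, 7), (23, 8, z, 23, 8), (23, 8, z, 26, 35), (23, 8, z, 38, 11), (23, 8, z, 38, 39), (23, 8, z, 6, 3), (26, 35, z, 11, 6), (26, 35, z, 14, 7), (26, 35, z, 23, 8), (26, 35, z, 26, 35), (26, 35, z, 38, 11), (26, 35, z, 38, 39), (26, 35, z, 6, 3), (38, 11, z, 11, 6), (38, 11, z, 14, 7), (38, 11, z, 23, 8), (38, 11, z, 26, 35), (38, 11, z, 38, 11), (38, 11, z, 38, 39), (38, 11, z, 6, 3), (38, 39, z, 11, 6), (38, 39, z, 14, 7), (38, 39, z, 23, 8), (38, 39, z, 26, 35), (38, 39, z, 38, 11), (38, 39, z, 38, 39), (38, 39, z, 6, 3), (6, 3, z, 11, 6), (6, 3, z, 14, 7), (6, 3, z, 23, 8), (6, 3, z, 26, 35), (6, 3, z, 38, 11), (6, 3, z, 38, 39), (6, 3, z, 6, 3)}.
Apply σ_{A < A2}; surviving tuples: {(11, 6, z, 14, 7), (11, 6, z, 23, 8), (11, 6, z, 26, 35), (11, 6, z, 38, 11), (11, 6, z, 38, 39), (14, 7, z, 23, 8), (14, 7, z, 26, 35), (14, 7, z, 38, 11), (14, 7, z, 38, 39), (23, 8, z, 26, 35), (23, 8, z, 38, 11), (23, 8, z, 38, 39), (26, 35, z, 38, 11), (26, 35, z, 38, 39), (6, 3, z, 11, 6), (6, 3, z, 14, 7), (6, 3, z, 23, 8), (6, 3, z, 26, 35), (6, 3, z, 38, 11), (6, 3, z, 38, 39)}
π_{A2, C} gives {(11, z), (14, z), (23, z), (26, z), (38, z)} (15 duplicate(s) eliminated).

{(11, z), (14, z), (23, z), (26, z), (38, z)}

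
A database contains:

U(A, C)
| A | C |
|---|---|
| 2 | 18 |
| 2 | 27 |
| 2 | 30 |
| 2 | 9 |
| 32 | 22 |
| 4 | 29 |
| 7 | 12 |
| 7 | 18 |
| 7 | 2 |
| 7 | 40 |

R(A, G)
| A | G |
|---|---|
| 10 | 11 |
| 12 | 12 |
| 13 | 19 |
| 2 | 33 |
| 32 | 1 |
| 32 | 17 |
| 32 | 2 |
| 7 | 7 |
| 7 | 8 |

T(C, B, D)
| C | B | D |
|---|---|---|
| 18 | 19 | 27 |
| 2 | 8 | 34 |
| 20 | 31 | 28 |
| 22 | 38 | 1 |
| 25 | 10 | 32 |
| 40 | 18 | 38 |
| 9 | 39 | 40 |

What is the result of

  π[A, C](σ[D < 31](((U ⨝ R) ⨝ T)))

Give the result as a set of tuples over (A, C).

{(2, 18), (32, 22), (7, 18)}

U ⋈ R (natural join on A): {(2, 18, 33), (2, 27, 33), (2, 30, 33), (2, 9, 33), (32, 22, 1), (32, 22, 17), (32, 22, 2), (7, 12, 7), (7, 12, 8), (7, 18, 7), (7, 18, 8), (7, 2, 7), (7, 2, 8), (7, 40, 7), (7, 40, 8)}
(U ⨝ R) ⋈ T (natural join on C): {(2, 18, 33, 19, 27), (2, 9, 33, 39, 40), (32, 22, 1, 38, 1), (32, 22, 17, 38, 1), (32, 22, 2, 38, 1), (7, 18, 7, 19, 27), (7, 18, 8, 19, 27), (7, 2, 7, 8, 34), (7, 2, 8, 8, 34), (7, 40, 7, 18, 38), (7, 40, 8, 18, 38)}
σ[D < 31]: keep tuples satisfying D < 31 → {(2, 18, 33, 19, 27), (32, 22, 1, 38, 1), (32, 22, 17, 38, 1), (32, 22, 2, 38, 1), (7, 18, 7, 19, 27), (7, 18, 8, 19, 27)}
π[A, C]: project onto (A, C) (3 duplicate(s) eliminated) → {(2, 18), (32, 22), (7, 18)}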